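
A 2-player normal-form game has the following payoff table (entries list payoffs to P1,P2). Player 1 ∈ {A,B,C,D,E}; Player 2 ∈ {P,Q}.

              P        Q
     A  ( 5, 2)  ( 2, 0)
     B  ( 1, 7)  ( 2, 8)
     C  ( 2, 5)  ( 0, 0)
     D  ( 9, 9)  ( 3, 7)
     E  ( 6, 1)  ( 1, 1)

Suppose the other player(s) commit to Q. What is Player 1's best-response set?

P1 best: {D}

u_1(A vs Q) = 2
u_1(B vs Q) = 2
u_1(C vs Q) = 0
u_1(D vs Q) = 3
u_1(E vs Q) = 1
max payoff 3 at {D}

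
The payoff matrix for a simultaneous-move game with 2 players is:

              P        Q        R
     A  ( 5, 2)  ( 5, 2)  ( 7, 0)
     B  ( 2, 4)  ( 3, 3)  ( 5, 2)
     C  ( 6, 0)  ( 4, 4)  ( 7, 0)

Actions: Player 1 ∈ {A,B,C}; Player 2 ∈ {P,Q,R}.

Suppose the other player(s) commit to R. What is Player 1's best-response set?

P1 best: {A,C}

u_1(A vs R) = 7
u_1(B vs R) = 5
u_1(C vs R) = 7
max payoff 7 at {A,C}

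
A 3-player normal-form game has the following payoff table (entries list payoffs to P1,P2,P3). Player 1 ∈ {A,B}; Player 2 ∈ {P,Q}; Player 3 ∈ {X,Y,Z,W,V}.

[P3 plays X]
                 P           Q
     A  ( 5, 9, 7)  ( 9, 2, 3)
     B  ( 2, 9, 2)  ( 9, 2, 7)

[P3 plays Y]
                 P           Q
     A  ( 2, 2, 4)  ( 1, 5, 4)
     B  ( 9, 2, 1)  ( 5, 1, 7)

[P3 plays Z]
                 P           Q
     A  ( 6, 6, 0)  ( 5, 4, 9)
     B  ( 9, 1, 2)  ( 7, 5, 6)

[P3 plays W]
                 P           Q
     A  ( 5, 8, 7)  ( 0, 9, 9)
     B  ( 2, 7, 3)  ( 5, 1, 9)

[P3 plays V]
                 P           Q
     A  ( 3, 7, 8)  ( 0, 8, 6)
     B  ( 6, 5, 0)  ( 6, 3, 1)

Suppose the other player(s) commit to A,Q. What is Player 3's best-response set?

BR_3 = {Z,W}

u_3(X vs A,Q) = 3
u_3(Y vs A,Q) = 4
u_3(Z vs A,Q) = 9
u_3(W vs A,Q) = 9
u_3(V vs A,Q) = 6
max payoff 9 at {Z,W}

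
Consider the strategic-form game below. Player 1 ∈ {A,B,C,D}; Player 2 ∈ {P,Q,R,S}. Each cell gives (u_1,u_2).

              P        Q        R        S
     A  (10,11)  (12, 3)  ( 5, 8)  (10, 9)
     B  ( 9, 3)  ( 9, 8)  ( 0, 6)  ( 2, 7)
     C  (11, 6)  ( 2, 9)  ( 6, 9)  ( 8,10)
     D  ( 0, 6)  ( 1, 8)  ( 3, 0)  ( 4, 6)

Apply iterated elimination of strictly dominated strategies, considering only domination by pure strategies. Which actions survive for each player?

P1 drop B (A beats it: P:10>9 Q:12>9 R:5>0 S:10>2)
P1 drop D (A beats it: P:10>0 Q:12>1 R:5>3 S:10>4)
P2 drop Q (S beats it: A:9>3 C:10>9)
P2 drop R (S beats it: A:9>8 C:10>9)
P1→{A,C} P2→{P,S}

Survivors P1:{A,C} P2:{P,S}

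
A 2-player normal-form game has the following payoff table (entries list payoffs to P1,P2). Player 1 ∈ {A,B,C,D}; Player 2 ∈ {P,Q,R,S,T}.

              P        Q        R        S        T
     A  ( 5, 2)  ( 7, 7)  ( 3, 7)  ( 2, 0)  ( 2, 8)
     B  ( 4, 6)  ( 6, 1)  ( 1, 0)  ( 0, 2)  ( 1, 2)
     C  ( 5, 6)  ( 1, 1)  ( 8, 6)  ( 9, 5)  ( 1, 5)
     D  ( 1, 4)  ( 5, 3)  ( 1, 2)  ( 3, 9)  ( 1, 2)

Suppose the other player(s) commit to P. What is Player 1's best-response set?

u_1(A vs P) = 5
u_1(B vs P) = 4
u_1(C vs P) = 5
u_1(D vs P) = 1
max payoff 5 at {A,C}

argmax u_1 = {A,C}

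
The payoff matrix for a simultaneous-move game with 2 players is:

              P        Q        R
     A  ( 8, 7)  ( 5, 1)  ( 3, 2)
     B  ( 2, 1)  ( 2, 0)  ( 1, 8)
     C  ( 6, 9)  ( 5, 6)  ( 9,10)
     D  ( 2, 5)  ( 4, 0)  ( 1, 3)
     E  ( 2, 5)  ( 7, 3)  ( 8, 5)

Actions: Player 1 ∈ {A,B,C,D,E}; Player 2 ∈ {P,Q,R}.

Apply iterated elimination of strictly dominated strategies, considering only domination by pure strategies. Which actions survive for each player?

P1 drop B (A beats it: P:8>2 Q:5>2 R:3>1)
P1 drop D (A beats it: P:8>2 Q:5>4 R:3>1)
P2 drop Q (P beats it: A:7>1 C:9>6 E:5>3)
P1 drop E (C beats it: P:6>2 R:9>8)
P1→{A,C} P2→{P,R}

Survivors P1:{A,C} P2:{P,R}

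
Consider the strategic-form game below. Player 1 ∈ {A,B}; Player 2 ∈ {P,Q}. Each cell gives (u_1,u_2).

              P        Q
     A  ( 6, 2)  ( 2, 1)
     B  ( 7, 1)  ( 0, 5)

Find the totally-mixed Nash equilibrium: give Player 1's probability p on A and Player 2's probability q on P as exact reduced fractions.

(p,q) = (4/5, 2/3)

P1 indiff ⇒ q·6+(1-q)·2 = q·7+(1-q)·0 ⇒ q(-1) = (1-q)(-2) ⇒ q = 2/3
P2 indiff ⇒ p·2+(1-p)·1 = p·1+(1-p)·5 ⇒ p(1) = (1-p)(4) ⇒ p = 4/5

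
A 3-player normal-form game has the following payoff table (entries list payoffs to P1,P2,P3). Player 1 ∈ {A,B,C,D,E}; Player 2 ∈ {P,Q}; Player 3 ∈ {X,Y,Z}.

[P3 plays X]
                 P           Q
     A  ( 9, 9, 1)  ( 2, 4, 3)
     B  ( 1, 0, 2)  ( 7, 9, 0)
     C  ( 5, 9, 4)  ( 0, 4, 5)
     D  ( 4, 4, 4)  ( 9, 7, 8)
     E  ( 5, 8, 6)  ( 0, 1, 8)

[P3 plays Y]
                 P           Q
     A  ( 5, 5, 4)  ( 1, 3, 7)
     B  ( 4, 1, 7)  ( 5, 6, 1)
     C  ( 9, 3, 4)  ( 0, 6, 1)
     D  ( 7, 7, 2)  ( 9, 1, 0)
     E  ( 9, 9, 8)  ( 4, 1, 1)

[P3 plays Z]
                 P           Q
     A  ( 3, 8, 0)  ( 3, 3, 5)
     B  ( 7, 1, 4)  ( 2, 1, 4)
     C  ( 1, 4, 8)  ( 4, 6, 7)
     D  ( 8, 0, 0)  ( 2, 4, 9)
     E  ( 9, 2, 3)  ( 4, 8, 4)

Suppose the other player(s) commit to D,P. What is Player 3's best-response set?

BR_3 = {X}

u_3(X vs D,P) = 4
u_3(Y vs D,P) = 2
u_3(Z vs D,P) = 0
max payoff 4 at {X}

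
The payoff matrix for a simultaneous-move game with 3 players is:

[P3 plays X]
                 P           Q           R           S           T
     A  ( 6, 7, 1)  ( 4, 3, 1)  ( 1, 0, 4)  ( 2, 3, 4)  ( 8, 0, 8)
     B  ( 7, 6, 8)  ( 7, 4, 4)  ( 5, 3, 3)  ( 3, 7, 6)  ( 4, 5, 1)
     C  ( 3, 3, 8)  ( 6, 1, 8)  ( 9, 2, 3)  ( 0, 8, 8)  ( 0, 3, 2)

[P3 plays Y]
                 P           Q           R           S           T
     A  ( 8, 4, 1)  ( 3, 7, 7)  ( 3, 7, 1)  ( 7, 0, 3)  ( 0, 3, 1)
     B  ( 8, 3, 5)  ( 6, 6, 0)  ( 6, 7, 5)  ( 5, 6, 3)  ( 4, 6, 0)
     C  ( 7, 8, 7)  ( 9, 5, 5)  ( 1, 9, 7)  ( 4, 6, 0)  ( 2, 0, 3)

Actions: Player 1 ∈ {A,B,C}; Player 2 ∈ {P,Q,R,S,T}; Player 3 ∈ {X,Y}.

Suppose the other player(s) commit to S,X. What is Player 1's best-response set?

u_1(A vs S,X) = 2
u_1(B vs S,X) = 3
u_1(C vs S,X) = 0
max payoff 3 at {B}

BR_1 = {B}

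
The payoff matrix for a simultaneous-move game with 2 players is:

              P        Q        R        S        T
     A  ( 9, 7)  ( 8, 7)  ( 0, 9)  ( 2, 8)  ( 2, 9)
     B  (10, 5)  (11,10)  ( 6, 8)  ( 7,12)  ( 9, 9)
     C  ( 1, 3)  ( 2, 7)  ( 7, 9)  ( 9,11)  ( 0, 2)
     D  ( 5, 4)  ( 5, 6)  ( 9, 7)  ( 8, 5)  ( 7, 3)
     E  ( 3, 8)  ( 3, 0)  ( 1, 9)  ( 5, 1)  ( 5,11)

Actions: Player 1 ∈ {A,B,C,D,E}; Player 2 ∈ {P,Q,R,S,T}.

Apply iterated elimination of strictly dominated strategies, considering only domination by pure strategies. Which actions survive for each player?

Remaining: P1:{B,C,D} P2:{Q,R,S}

P1 drop A (B beats it: P:10>9 Q:11>8 R:6>0 S:7>2 T:9>2)
P1 drop E (B beats it: P:10>3 Q:11>3 R:6>1 S:7>5 T:9>5)
P2 drop P (Q beats it: B:10>5 C:7>3 D:6>4)
P2 drop T (Q beats it: B:10>9 C:7>2 D:6>3)
P1→{B,C,D} P2→{Q,R,S}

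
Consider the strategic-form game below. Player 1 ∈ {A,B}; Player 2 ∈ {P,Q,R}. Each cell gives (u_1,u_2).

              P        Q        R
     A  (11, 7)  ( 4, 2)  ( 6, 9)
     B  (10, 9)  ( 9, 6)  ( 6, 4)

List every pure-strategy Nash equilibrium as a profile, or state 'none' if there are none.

(A,P): not NE [P2→R gives 9>7]
(A,Q): not NE [P1→B gives 9>4; P2→R gives 9>2]
(A,R): NE
(B,P): not NE [P1→A gives 11>10]
(B,Q): not NE [P2→P gives 9>6]
(B,R): not NE [P2→P gives 9>4]

NE set: (A,R)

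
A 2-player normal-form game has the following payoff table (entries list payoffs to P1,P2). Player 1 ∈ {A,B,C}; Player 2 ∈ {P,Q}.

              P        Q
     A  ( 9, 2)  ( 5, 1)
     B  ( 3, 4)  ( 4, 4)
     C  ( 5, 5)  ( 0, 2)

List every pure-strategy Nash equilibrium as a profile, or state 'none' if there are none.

(A,P): NE
(A,Q): not NE [P2→P gives 2>1]
(B,P): not NE [P1→A gives 9>3]
(B,Q): not NE [P1→A gives 5>4]
(C,P): not NE [P1→A gives 9>5]
(C,Q): not NE [P1→A gives 5>0; P2→P gives 5>2]

Nash profiles: (A,P)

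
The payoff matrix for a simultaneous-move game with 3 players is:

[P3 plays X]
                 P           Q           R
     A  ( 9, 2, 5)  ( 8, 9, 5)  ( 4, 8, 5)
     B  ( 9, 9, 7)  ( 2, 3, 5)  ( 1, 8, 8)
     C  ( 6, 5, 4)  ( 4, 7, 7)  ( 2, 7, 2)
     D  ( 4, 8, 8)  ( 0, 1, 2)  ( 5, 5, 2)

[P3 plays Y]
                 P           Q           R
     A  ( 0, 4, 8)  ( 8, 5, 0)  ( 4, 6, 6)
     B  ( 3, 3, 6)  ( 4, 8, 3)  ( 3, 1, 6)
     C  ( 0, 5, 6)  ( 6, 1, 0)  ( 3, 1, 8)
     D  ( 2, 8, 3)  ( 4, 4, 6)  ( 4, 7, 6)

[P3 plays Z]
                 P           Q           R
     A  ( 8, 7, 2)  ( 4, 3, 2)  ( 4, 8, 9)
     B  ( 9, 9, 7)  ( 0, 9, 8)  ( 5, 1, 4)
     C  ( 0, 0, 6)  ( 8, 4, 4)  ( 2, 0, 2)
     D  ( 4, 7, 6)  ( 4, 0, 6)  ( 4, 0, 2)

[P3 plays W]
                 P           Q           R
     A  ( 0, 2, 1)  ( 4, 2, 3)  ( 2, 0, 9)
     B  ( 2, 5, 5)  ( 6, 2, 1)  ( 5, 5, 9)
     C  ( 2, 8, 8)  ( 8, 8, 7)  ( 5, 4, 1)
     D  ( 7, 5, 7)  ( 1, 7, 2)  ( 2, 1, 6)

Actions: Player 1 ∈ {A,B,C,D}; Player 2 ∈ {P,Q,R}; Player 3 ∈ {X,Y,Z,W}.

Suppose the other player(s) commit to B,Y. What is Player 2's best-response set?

BR_2 = {Q}

u_2(P vs B,Y) = 3
u_2(Q vs B,Y) = 8
u_2(R vs B,Y) = 1
max payoff 8 at {Q}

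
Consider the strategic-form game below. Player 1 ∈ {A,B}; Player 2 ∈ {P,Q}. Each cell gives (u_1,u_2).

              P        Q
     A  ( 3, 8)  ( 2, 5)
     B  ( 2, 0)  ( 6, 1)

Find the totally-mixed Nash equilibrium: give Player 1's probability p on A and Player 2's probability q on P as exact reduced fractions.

P1 mixes 1/4 on A; P2 mixes 4/5 on P

P1 indiff ⇒ q·3+(1-q)·2 = q·2+(1-q)·6 ⇒ q(1) = (1-q)(4) ⇒ q = 4/5
P2 indiff ⇒ p·8+(1-p)·0 = p·5+(1-p)·1 ⇒ p(3) = (1-p)(1) ⇒ p = 1/4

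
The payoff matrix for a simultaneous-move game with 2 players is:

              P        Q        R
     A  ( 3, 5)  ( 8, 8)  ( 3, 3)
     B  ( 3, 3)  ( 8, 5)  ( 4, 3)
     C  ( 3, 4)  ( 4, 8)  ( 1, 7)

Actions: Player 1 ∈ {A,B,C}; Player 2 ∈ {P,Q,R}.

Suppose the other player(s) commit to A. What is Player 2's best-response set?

P2 best: {Q}

u_2(P vs A) = 5
u_2(Q vs A) = 8
u_2(R vs A) = 3
max payoff 8 at {Q}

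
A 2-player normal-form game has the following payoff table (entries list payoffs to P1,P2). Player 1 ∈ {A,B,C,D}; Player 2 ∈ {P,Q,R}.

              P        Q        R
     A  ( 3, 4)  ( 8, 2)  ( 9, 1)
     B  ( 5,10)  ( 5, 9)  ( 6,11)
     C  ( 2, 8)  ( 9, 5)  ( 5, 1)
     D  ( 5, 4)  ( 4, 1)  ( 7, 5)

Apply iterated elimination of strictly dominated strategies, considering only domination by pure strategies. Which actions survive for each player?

P2 drop Q (P beats it: A:4>2 B:10>9 C:8>5 D:4>1)
P1 drop C (A beats it: P:3>2 R:9>5)
P1→{A,B,D} P2→{P,R}

IESDS → P1:{A,B,D} P2:{P,R}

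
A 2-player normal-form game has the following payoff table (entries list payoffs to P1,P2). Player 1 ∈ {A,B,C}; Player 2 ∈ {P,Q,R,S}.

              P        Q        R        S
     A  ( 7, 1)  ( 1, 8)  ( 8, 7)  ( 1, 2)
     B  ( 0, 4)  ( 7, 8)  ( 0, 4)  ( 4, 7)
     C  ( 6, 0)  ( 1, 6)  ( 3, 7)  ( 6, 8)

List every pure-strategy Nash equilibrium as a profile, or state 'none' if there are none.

PSNE = {(B,Q), (C,S)}

(A,P): not NE [P2→Q gives 8>1]
(A,Q): not NE [P1→B gives 7>1]
(A,R): not NE [P2→Q gives 8>7]
(A,S): not NE [P1→C gives 6>1; P2→Q gives 8>2]
(B,P): not NE [P1→A gives 7>0; P2→Q gives 8>4]
(B,Q): NE
(B,R): not NE [P1→A gives 8>0; P2→Q gives 8>4]
(B,S): not NE [P1→C gives 6>4; P2→Q gives 8>7]
(C,P): not NE [P1→A gives 7>6; P2→S gives 8>0]
(C,Q): not NE [P1→B gives 7>1; P2→S gives 8>6]
(C,R): not NE [P1→A gives 8>3; P2→S gives 8>7]
(C,S): NE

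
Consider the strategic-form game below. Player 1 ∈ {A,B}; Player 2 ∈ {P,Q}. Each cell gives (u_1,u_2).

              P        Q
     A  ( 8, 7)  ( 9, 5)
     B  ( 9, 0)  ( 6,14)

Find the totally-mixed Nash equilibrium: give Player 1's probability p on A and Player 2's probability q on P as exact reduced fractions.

(p,q) = (7/8, 3/4)

P1 indiff ⇒ q·8+(1-q)·9 = q·9+(1-q)·6 ⇒ q(-1) = (1-q)(-3) ⇒ q = 3/4
P2 indiff ⇒ p·7+(1-p)·0 = p·5+(1-p)·14 ⇒ p(2) = (1-p)(14) ⇒ p = 7/8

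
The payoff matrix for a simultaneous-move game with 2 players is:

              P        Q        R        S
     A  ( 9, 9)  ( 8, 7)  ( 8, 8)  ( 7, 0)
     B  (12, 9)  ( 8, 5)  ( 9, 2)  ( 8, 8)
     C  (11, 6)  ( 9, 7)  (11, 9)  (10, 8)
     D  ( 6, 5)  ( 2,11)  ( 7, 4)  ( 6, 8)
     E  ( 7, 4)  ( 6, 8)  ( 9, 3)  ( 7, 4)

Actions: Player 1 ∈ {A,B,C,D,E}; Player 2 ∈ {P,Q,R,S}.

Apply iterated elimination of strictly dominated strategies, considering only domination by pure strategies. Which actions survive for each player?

P1 drop A (C beats it: P:11>9 Q:9>8 R:11>8 S:10>7)
P1 drop D (B beats it: P:12>6 Q:8>2 R:9>7 S:8>6)
P1 drop E (C beats it: P:11>7 Q:9>6 R:11>9 S:10>7)
P2 drop Q (S beats it: B:8>5 C:8>7)
P1→{B,C} P2→{P,R,S}

Remaining: P1:{B,C} P2:{P,R,S}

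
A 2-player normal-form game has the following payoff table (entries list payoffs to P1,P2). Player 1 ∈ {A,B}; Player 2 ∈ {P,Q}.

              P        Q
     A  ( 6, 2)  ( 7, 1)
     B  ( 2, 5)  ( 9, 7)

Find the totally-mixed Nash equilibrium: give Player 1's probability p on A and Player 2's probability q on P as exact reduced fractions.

P1 indiff ⇒ q·6+(1-q)·7 = q·2+(1-q)·9 ⇒ q(4) = (1-q)(2) ⇒ q = 1/3
P2 indiff ⇒ p·2+(1-p)·5 = p·1+(1-p)·7 ⇒ p(1) = (1-p)(2) ⇒ p = 2/3

P1 mixes 2/3 on A; P2 mixes 1/3 on P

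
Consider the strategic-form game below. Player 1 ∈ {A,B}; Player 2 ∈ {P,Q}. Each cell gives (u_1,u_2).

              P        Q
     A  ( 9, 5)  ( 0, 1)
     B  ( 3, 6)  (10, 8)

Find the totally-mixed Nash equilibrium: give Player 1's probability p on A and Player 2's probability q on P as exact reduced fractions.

P1 indiff ⇒ q·9+(1-q)·0 = q·3+(1-q)·10 ⇒ q(6) = (1-q)(10) ⇒ q = 5/8
P2 indiff ⇒ p·5+(1-p)·6 = p·1+(1-p)·8 ⇒ p(4) = (1-p)(2) ⇒ p = 1/3

(p,q) = (1/3, 5/8)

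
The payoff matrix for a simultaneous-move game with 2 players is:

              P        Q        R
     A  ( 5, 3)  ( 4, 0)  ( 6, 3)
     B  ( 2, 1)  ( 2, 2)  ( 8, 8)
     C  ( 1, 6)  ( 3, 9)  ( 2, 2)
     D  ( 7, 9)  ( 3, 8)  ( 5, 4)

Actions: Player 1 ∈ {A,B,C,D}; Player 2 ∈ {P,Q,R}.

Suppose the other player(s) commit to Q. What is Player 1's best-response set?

argmax u_1 = {A}

u_1(A vs Q) = 4
u_1(B vs Q) = 2
u_1(C vs Q) = 3
u_1(D vs Q) = 3
max payoff 4 at {A}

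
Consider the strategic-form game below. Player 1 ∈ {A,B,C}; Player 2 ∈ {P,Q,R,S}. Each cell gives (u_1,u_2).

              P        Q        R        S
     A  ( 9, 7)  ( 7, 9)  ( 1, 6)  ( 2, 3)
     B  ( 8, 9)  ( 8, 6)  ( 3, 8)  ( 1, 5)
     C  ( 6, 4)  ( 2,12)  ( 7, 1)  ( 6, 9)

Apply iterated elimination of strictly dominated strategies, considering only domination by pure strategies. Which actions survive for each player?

P2 drop R (P beats it: A:7>6 B:9>8 C:4>1)
P2 drop S (Q beats it: A:9>3 B:6>5 C:12>9)
P1 drop C (A beats it: P:9>6 Q:7>2)
P1→{A,B} P2→{P,Q}

Remaining: P1:{A,B} P2:{P,Q}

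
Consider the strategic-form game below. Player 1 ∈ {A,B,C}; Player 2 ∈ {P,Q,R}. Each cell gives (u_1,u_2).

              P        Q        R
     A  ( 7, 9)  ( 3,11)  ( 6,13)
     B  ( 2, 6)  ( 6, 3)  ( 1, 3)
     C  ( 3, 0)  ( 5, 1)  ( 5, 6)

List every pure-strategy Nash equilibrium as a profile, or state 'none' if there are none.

(A,P): not NE [P2→R gives 13>9]
(A,Q): not NE [P1→B gives 6>3; P2→R gives 13>11]
(A,R): NE
(B,P): not NE [P1→A gives 7>2]
(B,Q): not NE [P2→P gives 6>3]
(B,R): not NE [P1→A gives 6>1; P2→P gives 6>3]
(C,P): not NE [P1→A gives 7>3; P2→R gives 6>0]
(C,Q): not NE [P1→B gives 6>5; P2→R gives 6>1]
(C,R): not NE [P1→A gives 6>5]

NE set: (A,R)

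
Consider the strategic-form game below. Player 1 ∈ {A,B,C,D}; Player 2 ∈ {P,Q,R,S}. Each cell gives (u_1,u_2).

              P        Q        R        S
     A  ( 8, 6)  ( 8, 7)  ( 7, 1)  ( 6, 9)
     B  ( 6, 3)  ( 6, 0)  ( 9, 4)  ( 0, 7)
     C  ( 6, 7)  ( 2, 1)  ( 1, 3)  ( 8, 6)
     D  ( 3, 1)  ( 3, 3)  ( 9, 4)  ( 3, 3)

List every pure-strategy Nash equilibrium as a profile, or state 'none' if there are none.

(A,P): not NE [P2→S gives 9>6]
(A,Q): not NE [P2→S gives 9>7]
(A,R): not NE [P1→D gives 9>7; P2→S gives 9>1]
(A,S): not NE [P1→C gives 8>6]
(B,P): not NE [P1→A gives 8>6; P2→S gives 7>3]
(B,Q): not NE [P1→A gives 8>6; P2→S gives 7>0]
(B,R): not NE [P2→S gives 7>4]
(B,S): not NE [P1→C gives 8>0]
(C,P): not NE [P1→A gives 8>6]
(C,Q): not NE [P1→A gives 8>2; P2→P gives 7>1]
(C,R): not NE [P1→D gives 9>1; P2→P gives 7>3]
(C,S): not NE [P2→P gives 7>6]
(D,P): not NE [P1→A gives 8>3; P2→R gives 4>1]
(D,Q): not NE [P1→A gives 8>3; P2→R gives 4>3]
(D,R): NE
(D,S): not NE [P1→C gives 8>3; P2→R gives 4>3]

NE set: (D,R)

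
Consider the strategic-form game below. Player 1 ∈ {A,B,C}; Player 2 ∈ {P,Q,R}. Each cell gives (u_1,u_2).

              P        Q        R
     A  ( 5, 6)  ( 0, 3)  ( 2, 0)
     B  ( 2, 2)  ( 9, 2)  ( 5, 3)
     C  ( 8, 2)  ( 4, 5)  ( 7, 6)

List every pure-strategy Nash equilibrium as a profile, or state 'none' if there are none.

NE set: (C,R)

(A,P): not NE [P1→C gives 8>5]
(A,Q): not NE [P1→B gives 9>0; P2→P gives 6>3]
(A,R): not NE [P1→C gives 7>2; P2→P gives 6>0]
(B,P): not NE [P1→C gives 8>2; P2→R gives 3>2]
(B,Q): not NE [P2→R gives 3>2]
(B,R): not NE [P1→C gives 7>5]
(C,P): not NE [P2→R gives 6>2]
(C,Q): not NE [P1→B gives 9>4; P2→R gives 6>5]
(C,R): NE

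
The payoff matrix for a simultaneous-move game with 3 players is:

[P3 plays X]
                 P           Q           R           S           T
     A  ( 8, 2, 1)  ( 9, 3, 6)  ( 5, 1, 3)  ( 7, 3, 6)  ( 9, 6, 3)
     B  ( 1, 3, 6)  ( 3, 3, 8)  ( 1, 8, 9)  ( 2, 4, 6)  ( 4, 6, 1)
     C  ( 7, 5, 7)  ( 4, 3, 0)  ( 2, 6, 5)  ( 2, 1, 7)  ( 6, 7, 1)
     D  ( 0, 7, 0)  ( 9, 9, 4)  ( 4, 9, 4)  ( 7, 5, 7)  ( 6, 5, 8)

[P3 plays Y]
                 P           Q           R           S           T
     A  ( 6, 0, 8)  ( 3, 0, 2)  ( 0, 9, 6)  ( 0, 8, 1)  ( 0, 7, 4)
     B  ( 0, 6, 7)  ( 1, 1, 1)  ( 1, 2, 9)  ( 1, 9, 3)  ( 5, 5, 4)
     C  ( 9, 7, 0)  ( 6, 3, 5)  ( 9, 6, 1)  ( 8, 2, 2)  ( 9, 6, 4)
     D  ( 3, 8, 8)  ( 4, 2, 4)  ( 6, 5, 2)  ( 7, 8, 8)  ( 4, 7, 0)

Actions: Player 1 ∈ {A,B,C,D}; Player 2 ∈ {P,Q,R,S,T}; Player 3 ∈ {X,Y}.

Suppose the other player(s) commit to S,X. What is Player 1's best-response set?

BR_1 = {A,D}

u_1(A vs S,X) = 7
u_1(B vs S,X) = 2
u_1(C vs S,X) = 2
u_1(D vs S,X) = 7
max payoff 7 at {A,D}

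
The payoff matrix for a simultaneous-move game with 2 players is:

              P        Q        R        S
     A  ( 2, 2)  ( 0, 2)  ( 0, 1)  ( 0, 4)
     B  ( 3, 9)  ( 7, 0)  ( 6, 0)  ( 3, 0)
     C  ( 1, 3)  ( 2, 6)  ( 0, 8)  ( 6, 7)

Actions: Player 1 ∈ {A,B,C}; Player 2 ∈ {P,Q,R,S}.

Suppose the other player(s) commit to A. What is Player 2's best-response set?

u_2(P vs A) = 2
u_2(Q vs A) = 2
u_2(R vs A) = 1
u_2(S vs A) = 4
max payoff 4 at {S}

BR_2 = {S}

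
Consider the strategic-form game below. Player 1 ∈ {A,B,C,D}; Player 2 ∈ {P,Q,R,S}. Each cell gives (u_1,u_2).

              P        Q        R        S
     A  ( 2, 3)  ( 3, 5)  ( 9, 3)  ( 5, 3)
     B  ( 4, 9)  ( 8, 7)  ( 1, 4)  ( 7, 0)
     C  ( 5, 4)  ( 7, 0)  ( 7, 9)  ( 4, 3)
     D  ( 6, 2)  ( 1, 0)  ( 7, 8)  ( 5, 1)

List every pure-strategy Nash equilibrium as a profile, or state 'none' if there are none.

(A,P): not NE [P1→D gives 6>2; P2→Q gives 5>3]
(A,Q): not NE [P1→B gives 8>3]
(A,R): not NE [P2→Q gives 5>3]
(A,S): not NE [P1→B gives 7>5; P2→Q gives 5>3]
(B,P): not NE [P1→D gives 6>4]
(B,Q): not NE [P2→P gives 9>7]
(B,R): not NE [P1→A gives 9>1; P2→P gives 9>4]
(B,S): not NE [P2→P gives 9>0]
(C,P): not NE [P1→D gives 6>5; P2→R gives 9>4]
(C,Q): not NE [P1→B gives 8>7; P2→R gives 9>0]
(C,R): not NE [P1→A gives 9>7]
(C,S): not NE [P1→B gives 7>4; P2→R gives 9>3]
(D,P): not NE [P2→R gives 8>2]
(D,Q): not NE [P1→B gives 8>1; P2→R gives 8>0]
(D,R): not NE [P1→A gives 9>7]
(D,S): not NE [P1→B gives 7>5; P2→R gives 8>1]

PSNE: ∅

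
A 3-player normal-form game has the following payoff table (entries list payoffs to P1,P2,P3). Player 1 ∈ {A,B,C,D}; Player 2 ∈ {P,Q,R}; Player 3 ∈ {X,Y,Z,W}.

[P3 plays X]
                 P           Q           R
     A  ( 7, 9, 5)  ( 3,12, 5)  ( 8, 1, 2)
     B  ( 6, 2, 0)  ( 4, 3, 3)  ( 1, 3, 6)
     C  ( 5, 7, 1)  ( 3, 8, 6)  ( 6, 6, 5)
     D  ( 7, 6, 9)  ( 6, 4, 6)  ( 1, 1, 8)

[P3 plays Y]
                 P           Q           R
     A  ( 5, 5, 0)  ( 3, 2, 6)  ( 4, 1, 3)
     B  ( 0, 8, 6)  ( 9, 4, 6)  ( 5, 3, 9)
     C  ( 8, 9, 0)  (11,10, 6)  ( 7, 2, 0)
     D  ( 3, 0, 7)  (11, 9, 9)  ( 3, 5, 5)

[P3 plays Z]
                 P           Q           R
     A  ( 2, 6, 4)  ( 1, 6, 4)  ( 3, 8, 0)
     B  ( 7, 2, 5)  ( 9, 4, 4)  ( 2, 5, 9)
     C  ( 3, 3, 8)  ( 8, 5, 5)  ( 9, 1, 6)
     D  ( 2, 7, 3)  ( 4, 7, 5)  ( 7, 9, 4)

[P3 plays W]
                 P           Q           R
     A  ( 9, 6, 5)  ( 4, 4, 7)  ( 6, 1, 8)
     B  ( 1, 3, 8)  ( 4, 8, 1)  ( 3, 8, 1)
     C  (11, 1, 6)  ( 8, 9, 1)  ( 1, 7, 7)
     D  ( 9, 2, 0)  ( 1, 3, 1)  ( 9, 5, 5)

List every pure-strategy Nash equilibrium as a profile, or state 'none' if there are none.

NE set: (C,Q,Y), (D,P,X), (D,Q,Y)

(A,P,X): not NE [P2→Q gives 12>9]
(A,P,Y): not NE [P1→C gives 8>5; P3→W gives 5>0]
(A,P,Z): not NE [P1→B gives 7>2; P2→R gives 8>6; P3→W gives 5>4]
(A,P,W): not NE [P1→C gives 11>9]
(A,Q,X): not NE [P1→D gives 6>3; P3→W gives 7>5]
(A,Q,Y): not NE [P1→D gives 11>3; P2→P gives 5>2; P3→W gives 7>6]
(A,Q,Z): not NE [P1→B gives 9>1; P2→R gives 8>6; P3→W gives 7>4]
(A,Q,W): not NE [P1→C gives 8>4; P2→P gives 6>4]
(A,R,X): not NE [P2→Q gives 12>1; P3→W gives 8>2]
(A,R,Y): not NE [P1→C gives 7>4; P2→P gives 5>1; P3→W gives 8>3]
(A,R,Z): not NE [P1→C gives 9>3; P3→W gives 8>0]
(A,R,W): not NE [P1→D gives 9>6; P2→P gives 6>1]
(B,P,X): not NE [P1→D gives 7>6; P2→R gives 3>2; P3→W gives 8>0]
(B,P,Y): not NE [P1→C gives 8>0; P3→W gives 8>6]
(B,P,Z): not NE [P2→R gives 5>2; P3→W gives 8>5]
(B,P,W): not NE [P1→C gives 11>1; P2→R gives 8>3]
(B,Q,X): not NE [P1→D gives 6>4; P3→Y gives 6>3]
(B,Q,Y): not NE [P1→D gives 11>9; P2→P gives 8>4]
(B,Q,Z): not NE [P2→R gives 5>4; P3→Y gives 6>4]
(B,Q,W): not NE [P1→C gives 8>4; P3→Y gives 6>1]
(B,R,X): not NE [P1→A gives 8>1; P3→Z gives 9>6]
(B,R,Y): not NE [P1→C gives 7>5; P2→P gives 8>3]
(B,R,Z): not NE [P1→C gives 9>2]
(B,R,W): not NE [P1→D gives 9>3; P3→Z gives 9>1]
(C,P,X): not NE [P1→D gives 7>5; P2→Q gives 8>7; P3→Z gives 8>1]
(C,P,Y): not NE [P2→Q gives 10>9; P3→Z gives 8>0]
(C,P,Z): not NE [P1→B gives 7>3; P2→Q gives 5>3]
(C,P,W): not NE [P2→Q gives 9>1; P3→Z gives 8>6]
(C,Q,X): not NE [P1→D gives 6>3]
(C,Q,Y): NE
(C,Q,Z): not NE [P1→B gives 9>8; P3→Y gives 6>5]
(C,Q,W): not NE [P3→Y gives 6>1]
(C,R,X): not NE [P1→A gives 8>6; P2→Q gives 8>6; P3→W gives 7>5]
(C,R,Y): not NE [P2→Q gives 10>2; P3→W gives 7>0]
(C,R,Z): not NE [P2→Q gives 5>1; P3→W gives 7>6]
(C,R,W): not NE [P1→D gives 9>1; P2→Q gives 9>7]
(D,P,X): NE
(D,P,Y): not NE [P1→C gives 8>3; P2→Q gives 9>0; P3→X gives 9>7]
(D,P,Z): not NE [P1→B gives 7>2; P2→R gives 9>7; P3→X gives 9>3]
(D,P,W): not NE [P1→C gives 11>9; P2→R gives 5>2; P3→X gives 9>0]
(D,Q,X): not NE [P2→P gives 6>4; P3→Y gives 9>6]
(D,Q,Y): NE
(D,Q,Z): not NE [P1→B gives 9>4; P2→R gives 9>7; P3→Y gives 9>5]
(D,Q,W): not NE [P1→C gives 8>1; P2→R gives 5>3; P3→Y gives 9>1]
(D,R,X): not NE [P1→A gives 8>1; P2→P gives 6>1]
(D,R,Y): not NE [P1→C gives 7>3; P2→Q gives 9>5; P3→X gives 8>5]
(D,R,Z): not NE [P1→C gives 9>7; P3→X gives 8>4]
(D,R,W): not NE [P3→X gives 8>5]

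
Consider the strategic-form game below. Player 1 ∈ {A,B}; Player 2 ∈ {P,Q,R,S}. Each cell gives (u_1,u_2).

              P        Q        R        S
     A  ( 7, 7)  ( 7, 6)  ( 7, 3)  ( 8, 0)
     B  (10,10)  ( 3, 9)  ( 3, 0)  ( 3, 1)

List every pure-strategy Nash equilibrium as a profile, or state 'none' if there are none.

PSNE = {(B,P)}

(A,P): not NE [P1→B gives 10>7]
(A,Q): not NE [P2→P gives 7>6]
(A,R): not NE [P2→P gives 7>3]
(A,S): not NE [P2→P gives 7>0]
(B,P): NE
(B,Q): not NE [P1→A gives 7>3; P2→P gives 10>9]
(B,R): not NE [P1→A gives 7>3; P2→P gives 10>0]
(B,S): not NE [P1→A gives 8>3; P2→P gives 10>1]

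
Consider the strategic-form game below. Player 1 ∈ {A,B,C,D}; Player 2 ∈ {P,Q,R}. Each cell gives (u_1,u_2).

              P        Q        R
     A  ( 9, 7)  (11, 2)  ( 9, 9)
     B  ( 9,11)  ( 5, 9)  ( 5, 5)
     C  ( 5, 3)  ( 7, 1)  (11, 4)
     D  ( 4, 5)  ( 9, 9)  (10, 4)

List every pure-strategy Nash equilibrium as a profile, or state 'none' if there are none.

(A,P): not NE [P2→R gives 9>7]
(A,Q): not NE [P2→R gives 9>2]
(A,R): not NE [P1→C gives 11>9]
(B,P): NE
(B,Q): not NE [P1→A gives 11>5; P2→P gives 11>9]
(B,R): not NE [P1→C gives 11>5; P2→P gives 11>5]
(C,P): not NE [P1→B gives 9>5; P2→R gives 4>3]
(C,Q): not NE [P1→A gives 11>7; P2→R gives 4>1]
(C,R): NE
(D,P): not NE [P1→B gives 9>4; P2→Q gives 9>5]
(D,Q): not NE [P1→A gives 11>9]
(D,R): not NE [P1→C gives 11>10; P2→Q gives 9>4]

PSNE = {(B,P), (C,R)}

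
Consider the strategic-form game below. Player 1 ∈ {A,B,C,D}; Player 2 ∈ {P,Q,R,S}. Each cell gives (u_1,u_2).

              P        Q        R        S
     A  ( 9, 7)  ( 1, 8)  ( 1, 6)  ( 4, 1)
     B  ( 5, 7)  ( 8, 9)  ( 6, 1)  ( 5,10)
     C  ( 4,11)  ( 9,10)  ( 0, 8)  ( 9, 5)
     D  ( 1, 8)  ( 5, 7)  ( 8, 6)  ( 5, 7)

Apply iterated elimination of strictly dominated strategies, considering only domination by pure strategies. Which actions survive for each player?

IESDS → P1:{A,B,C} P2:{P,Q,S}

P2 drop R (P beats it: A:7>6 B:7>1 C:11>8 D:8>6)
P1 drop D (C beats it: P:4>1 Q:9>5 S:9>5)
P1→{A,B,C} P2→{P,Q,S}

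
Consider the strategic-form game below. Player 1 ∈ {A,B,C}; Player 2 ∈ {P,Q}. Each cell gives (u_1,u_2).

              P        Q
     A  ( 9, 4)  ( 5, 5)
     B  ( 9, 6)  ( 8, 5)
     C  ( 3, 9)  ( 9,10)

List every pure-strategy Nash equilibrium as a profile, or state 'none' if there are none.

(A,P): not NE [P2→Q gives 5>4]
(A,Q): not NE [P1→C gives 9>5]
(B,P): NE
(B,Q): not NE [P1→C gives 9>8; P2→P gives 6>5]
(C,P): not NE [P1→B gives 9>3; P2→Q gives 10>9]
(C,Q): NE

NE set: (B,P), (C,Q)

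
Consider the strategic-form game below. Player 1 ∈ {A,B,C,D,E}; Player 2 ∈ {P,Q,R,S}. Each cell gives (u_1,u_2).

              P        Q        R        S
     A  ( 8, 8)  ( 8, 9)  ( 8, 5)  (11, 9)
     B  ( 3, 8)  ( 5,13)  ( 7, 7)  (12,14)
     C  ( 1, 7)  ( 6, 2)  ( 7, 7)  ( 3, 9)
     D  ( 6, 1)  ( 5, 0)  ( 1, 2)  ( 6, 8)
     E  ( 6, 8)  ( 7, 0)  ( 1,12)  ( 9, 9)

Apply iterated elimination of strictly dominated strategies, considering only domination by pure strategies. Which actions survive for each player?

P1 drop C (A beats it: P:8>1 Q:8>6 R:8>7 S:11>3)
P1 drop D (A beats it: P:8>6 Q:8>5 R:8>1 S:11>6)
P1 drop E (A beats it: P:8>6 Q:8>7 R:8>1 S:11>9)
P2 drop P (Q beats it: A:9>8 B:13>8)
P2 drop R (Q beats it: A:9>5 B:13>7)
P1→{A,B} P2→{Q,S}

IESDS → P1:{A,B} P2:{Q,S}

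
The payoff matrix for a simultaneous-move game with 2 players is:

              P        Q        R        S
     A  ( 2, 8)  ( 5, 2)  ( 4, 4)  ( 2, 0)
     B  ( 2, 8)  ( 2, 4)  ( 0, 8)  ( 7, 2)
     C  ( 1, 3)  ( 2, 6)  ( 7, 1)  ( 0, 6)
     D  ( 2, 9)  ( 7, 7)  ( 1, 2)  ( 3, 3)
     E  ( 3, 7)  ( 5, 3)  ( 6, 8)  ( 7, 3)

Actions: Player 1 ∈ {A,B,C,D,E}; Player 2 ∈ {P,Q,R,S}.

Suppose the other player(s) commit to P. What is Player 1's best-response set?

P1 best: {E}

u_1(A vs P) = 2
u_1(B vs P) = 2
u_1(C vs P) = 1
u_1(D vs P) = 2
u_1(E vs P) = 3
max payoff 3 at {E}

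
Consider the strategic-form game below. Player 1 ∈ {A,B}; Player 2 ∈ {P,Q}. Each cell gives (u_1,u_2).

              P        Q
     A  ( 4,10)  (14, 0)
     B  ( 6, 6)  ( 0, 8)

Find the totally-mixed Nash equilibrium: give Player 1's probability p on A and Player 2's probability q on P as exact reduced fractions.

p=1/6, q=7/8

P1 indiff ⇒ q·4+(1-q)·14 = q·6+(1-q)·0 ⇒ q(-2) = (1-q)(-14) ⇒ q = 7/8
P2 indiff ⇒ p·10+(1-p)·6 = p·0+(1-p)·8 ⇒ p(10) = (1-p)(2) ⇒ p = 1/6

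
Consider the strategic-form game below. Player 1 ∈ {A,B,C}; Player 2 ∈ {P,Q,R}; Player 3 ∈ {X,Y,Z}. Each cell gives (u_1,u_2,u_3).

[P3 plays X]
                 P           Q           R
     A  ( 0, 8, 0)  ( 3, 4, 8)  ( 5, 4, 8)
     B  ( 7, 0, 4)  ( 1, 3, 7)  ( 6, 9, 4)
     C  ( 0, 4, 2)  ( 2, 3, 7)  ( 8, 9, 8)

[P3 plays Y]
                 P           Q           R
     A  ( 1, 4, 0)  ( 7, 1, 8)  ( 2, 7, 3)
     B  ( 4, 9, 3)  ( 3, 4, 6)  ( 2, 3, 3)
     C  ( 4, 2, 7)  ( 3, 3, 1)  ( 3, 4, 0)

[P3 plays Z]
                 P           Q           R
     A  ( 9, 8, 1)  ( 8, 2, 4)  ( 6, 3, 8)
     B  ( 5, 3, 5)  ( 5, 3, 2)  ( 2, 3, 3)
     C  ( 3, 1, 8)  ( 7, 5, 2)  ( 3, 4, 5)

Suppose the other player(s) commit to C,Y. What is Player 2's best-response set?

argmax u_2 = {R}

u_2(P vs C,Y) = 2
u_2(Q vs C,Y) = 3
u_2(R vs C,Y) = 4
max payoff 4 at {R}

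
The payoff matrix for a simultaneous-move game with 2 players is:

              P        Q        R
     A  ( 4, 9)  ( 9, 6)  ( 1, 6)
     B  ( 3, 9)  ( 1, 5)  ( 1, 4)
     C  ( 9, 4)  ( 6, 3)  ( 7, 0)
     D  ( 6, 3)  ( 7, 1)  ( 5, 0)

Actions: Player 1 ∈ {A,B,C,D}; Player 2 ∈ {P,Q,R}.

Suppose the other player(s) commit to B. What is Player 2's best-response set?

P2 best: {P}

u_2(P vs B) = 9
u_2(Q vs B) = 5
u_2(R vs B) = 4
max payoff 9 at {P}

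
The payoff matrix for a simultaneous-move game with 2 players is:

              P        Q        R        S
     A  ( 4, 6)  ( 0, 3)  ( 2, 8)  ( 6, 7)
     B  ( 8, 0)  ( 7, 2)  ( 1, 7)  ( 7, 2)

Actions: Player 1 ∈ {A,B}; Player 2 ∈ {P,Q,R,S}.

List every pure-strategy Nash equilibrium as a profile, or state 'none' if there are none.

(A,P): not NE [P1→B gives 8>4; P2→R gives 8>6]
(A,Q): not NE [P1→B gives 7>0; P2→R gives 8>3]
(A,R): NE
(A,S): not NE [P1→B gives 7>6; P2→R gives 8>7]
(B,P): not NE [P2→R gives 7>0]
(B,Q): not NE [P2→R gives 7>2]
(B,R): not NE [P1→A gives 2>1]
(B,S): not NE [P2→R gives 7>2]

Nash profiles: (A,R)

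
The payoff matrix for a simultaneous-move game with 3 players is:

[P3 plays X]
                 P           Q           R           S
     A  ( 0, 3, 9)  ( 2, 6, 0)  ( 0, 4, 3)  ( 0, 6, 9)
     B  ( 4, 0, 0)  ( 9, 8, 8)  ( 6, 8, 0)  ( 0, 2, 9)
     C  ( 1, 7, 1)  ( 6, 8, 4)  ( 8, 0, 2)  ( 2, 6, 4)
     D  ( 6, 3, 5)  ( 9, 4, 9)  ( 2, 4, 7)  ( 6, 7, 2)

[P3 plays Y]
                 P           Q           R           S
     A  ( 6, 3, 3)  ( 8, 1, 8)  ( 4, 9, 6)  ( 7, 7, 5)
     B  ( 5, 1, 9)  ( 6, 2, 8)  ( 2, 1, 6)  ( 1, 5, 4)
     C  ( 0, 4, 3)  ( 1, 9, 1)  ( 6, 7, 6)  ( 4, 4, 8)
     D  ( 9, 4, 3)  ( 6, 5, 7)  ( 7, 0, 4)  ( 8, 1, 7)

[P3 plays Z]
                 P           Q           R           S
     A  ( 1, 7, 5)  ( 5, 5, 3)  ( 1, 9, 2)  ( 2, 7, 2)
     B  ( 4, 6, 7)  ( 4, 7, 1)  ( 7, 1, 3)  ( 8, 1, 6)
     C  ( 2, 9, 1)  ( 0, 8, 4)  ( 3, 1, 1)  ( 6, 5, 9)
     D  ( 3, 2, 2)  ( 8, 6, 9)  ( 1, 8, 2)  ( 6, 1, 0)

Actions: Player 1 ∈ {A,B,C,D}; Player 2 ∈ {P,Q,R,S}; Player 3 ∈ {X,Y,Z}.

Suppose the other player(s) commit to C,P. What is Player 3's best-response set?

u_3(X vs C,P) = 1
u_3(Y vs C,P) = 3
u_3(Z vs C,P) = 1
max payoff 3 at {Y}

P3 best: {Y}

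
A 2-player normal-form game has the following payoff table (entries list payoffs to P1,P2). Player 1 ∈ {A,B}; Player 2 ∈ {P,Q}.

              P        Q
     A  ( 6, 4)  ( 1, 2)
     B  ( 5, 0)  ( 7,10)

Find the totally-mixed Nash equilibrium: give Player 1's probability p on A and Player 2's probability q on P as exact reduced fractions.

(p,q) = (5/6, 6/7)

P1 indiff ⇒ q·6+(1-q)·1 = q·5+(1-q)·7 ⇒ q(1) = (1-q)(6) ⇒ q = 6/7
P2 indiff ⇒ p·4+(1-p)·0 = p·2+(1-p)·10 ⇒ p(2) = (1-p)(10) ⇒ p = 5/6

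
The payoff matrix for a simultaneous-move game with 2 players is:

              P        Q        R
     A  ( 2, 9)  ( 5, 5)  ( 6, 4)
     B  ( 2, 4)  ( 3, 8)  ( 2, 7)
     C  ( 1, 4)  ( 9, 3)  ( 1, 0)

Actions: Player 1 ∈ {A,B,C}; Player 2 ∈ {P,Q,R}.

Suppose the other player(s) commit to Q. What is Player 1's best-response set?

u_1(A vs Q) = 5
u_1(B vs Q) = 3
u_1(C vs Q) = 9
max payoff 9 at {C}

BR_1 = {C}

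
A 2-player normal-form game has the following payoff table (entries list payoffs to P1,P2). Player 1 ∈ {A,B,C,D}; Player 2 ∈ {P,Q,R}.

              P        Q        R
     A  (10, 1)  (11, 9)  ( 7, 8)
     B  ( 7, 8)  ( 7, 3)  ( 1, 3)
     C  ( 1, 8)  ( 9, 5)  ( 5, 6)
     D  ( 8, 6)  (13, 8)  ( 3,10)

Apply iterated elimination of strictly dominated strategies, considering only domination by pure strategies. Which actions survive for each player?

P1 drop B (A beats it: P:10>7 Q:11>7 R:7>1)
P1 drop C (A beats it: P:10>1 Q:11>9 R:7>5)
P2 drop P (Q beats it: A:9>1 D:8>6)
P1→{A,D} P2→{Q,R}

Remaining: P1:{A,D} P2:{Q,R}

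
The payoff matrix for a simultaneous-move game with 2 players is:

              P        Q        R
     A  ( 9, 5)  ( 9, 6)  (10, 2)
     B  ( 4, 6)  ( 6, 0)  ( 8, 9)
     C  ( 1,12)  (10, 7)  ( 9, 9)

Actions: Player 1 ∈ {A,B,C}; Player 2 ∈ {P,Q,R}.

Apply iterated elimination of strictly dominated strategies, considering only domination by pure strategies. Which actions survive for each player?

Survivors P1:{A,C} P2:{P,Q}

P1 drop B (A beats it: P:9>4 Q:9>6 R:10>8)
P2 drop R (P beats it: A:5>2 C:12>9)
P1→{A,C} P2→{P,Q}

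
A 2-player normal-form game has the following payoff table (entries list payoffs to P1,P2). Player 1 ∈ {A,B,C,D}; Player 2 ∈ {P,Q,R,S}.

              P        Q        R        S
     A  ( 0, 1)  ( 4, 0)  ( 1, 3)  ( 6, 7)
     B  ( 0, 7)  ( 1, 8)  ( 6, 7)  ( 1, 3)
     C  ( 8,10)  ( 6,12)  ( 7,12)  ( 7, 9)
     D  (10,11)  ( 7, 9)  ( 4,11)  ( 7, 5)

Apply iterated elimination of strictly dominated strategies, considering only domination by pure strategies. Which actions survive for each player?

P1 drop A (C beats it: P:8>0 Q:6>4 R:7>1 S:7>6)
P1 drop B (C beats it: P:8>0 Q:6>1 R:7>6 S:7>1)
P2 drop S (P beats it: C:10>9 D:11>5)
P1→{C,D} P2→{P,Q,R}

IESDS → P1:{C,D} P2:{P,Q,R}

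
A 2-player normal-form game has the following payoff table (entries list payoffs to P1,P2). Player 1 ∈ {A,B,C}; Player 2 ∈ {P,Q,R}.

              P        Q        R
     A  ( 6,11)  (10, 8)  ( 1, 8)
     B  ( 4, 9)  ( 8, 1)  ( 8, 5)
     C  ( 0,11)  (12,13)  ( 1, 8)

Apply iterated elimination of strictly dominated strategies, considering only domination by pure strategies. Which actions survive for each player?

IESDS → P1:{A,C} P2:{P,Q}

P2 drop R (P beats it: A:11>8 B:9>5 C:11>8)
P1 drop B (A beats it: P:6>4 Q:10>8)
P1→{A,C} P2→{P,Q}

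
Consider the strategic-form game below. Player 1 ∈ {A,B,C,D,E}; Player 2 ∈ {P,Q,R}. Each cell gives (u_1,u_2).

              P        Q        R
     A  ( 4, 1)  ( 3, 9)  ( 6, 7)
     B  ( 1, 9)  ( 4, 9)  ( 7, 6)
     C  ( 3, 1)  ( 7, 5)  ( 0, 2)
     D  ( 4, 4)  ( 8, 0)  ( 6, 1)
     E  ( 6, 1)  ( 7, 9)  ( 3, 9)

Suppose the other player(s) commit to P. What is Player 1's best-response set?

argmax u_1 = {E}

u_1(A vs P) = 4
u_1(B vs P) = 1
u_1(C vs P) = 3
u_1(D vs P) = 4
u_1(E vs P) = 6
max payoff 6 at {E}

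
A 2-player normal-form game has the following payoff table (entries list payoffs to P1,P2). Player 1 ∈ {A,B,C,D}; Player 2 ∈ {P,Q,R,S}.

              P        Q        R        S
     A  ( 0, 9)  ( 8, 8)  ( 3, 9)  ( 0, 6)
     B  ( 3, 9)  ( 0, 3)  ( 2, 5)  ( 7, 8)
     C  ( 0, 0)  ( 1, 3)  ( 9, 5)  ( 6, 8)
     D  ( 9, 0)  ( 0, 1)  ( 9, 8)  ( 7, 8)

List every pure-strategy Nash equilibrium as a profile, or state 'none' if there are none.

(A,P): not NE [P1→D gives 9>0]
(A,Q): not NE [P2→R gives 9>8]
(A,R): not NE [P1→D gives 9>3]
(A,S): not NE [P1→D gives 7>0; P2→R gives 9>6]
(B,P): not NE [P1→D gives 9>3]
(B,Q): not NE [P1→A gives 8>0; P2→P gives 9>3]
(B,R): not NE [P1→D gives 9>2; P2→P gives 9>5]
(B,S): not NE [P2→P gives 9>8]
(C,P): not NE [P1→D gives 9>0; P2→S gives 8>0]
(C,Q): not NE [P1→A gives 8>1; P2→S gives 8>3]
(C,R): not NE [P2→S gives 8>5]
(C,S): not NE [P1→D gives 7>6]
(D,P): not NE [P2→S gives 8>0]
(D,Q): not NE [P1→A gives 8>0; P2→S gives 8>1]
(D,R): NE
(D,S): NE

NE set: (D,R), (D,S)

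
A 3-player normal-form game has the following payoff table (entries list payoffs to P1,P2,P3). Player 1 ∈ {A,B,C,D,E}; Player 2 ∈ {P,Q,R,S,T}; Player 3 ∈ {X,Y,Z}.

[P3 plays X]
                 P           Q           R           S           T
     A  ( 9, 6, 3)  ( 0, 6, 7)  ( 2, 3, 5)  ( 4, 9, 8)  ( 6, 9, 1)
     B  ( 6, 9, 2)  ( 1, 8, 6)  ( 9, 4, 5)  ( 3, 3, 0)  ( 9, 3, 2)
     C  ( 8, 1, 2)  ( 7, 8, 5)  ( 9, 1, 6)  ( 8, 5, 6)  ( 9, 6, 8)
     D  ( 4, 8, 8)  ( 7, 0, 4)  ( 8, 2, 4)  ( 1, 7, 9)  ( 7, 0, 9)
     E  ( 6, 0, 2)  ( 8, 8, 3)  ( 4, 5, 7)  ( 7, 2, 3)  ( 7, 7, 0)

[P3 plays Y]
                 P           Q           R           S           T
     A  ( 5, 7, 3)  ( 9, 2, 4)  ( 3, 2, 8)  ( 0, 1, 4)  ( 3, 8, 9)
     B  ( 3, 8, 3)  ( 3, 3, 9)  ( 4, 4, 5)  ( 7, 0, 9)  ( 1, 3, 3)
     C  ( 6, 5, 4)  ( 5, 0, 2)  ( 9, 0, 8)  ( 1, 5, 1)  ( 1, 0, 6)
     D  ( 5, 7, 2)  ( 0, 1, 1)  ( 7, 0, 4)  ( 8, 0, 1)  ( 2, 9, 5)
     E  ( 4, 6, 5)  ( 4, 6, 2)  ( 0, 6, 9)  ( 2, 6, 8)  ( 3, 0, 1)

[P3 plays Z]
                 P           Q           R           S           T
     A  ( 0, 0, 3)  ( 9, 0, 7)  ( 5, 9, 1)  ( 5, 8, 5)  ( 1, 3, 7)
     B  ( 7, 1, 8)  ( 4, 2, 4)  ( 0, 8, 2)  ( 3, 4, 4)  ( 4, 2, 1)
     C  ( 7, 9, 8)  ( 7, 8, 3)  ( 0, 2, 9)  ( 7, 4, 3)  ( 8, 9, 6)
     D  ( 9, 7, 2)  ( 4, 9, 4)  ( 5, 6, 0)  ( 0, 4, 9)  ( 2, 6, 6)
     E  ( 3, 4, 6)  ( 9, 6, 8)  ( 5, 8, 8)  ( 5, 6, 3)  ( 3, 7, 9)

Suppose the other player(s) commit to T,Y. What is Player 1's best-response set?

argmax u_1 = {A,E}

u_1(A vs T,Y) = 3
u_1(B vs T,Y) = 1
u_1(C vs T,Y) = 1
u_1(D vs T,Y) = 2
u_1(E vs T,Y) = 3
max payoff 3 at {A,E}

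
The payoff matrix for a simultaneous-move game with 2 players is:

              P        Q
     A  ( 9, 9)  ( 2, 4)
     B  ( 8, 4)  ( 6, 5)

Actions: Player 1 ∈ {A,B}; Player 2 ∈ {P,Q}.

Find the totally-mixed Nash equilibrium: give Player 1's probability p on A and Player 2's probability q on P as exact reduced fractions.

P1 indiff ⇒ q·9+(1-q)·2 = q·8+(1-q)·6 ⇒ q(1) = (1-q)(4) ⇒ q = 4/5
P2 indiff ⇒ p·9+(1-p)·4 = p·4+(1-p)·5 ⇒ p(5) = (1-p)(1) ⇒ p = 1/6

p=1/6, q=4/5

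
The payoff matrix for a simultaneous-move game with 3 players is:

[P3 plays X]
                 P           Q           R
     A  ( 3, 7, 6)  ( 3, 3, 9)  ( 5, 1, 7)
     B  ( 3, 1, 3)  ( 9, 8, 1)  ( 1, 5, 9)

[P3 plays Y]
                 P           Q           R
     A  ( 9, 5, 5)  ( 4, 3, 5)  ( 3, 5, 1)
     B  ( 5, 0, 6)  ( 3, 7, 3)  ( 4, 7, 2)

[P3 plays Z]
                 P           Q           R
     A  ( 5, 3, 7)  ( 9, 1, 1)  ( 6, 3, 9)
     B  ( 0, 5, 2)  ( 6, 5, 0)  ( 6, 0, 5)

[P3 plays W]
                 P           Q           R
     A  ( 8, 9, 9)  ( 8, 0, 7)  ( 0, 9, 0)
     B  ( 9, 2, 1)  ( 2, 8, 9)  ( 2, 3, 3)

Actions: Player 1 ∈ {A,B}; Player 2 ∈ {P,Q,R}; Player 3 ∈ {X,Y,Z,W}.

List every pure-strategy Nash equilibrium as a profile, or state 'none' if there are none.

PSNE = {(A,R,Z)}

(A,P,X): not NE [P3→W gives 9>6]
(A,P,Y): not NE [P3→W gives 9>5]
(A,P,Z): not NE [P3→W gives 9>7]
(A,P,W): not NE [P1→B gives 9>8]
(A,Q,X): not NE [P1→B gives 9>3; P2→P gives 7>3]
(A,Q,Y): not NE [P2→R gives 5>3; P3→X gives 9>5]
(A,Q,Z): not NE [P2→R gives 3>1; P3→X gives 9>1]
(A,Q,W): not NE [P2→R gives 9>0; P3→X gives 9>7]
(A,R,X): not NE [P2→P gives 7>1; P3→Z gives 9>7]
(A,R,Y): not NE [P1→B gives 4>3; P3→Z gives 9>1]
(A,R,Z): NE
(A,R,W): not NE [P1→B gives 2>0; P3→Z gives 9>0]
(B,P,X): not NE [P2→Q gives 8>1; P3→Y gives 6>3]
(B,P,Y): not NE [P1→A gives 9>5; P2→R gives 7>0]
(B,P,Z): not NE [P1→A gives 5>0; P3→Y gives 6>2]
(B,P,W): not NE [P2→Q gives 8>2; P3→Y gives 6>1]
(B,Q,X): not NE [P3→W gives 9>1]
(B,Q,Y): not NE [P1→A gives 4>3; P3→W gives 9>3]
(B,Q,Z): not NE [P1→A gives 9>6; P3→W gives 9>0]
(B,Q,W): not NE [P1→A gives 8>2]
(B,R,X): not NE [P1→A gives 5>1; P2→Q gives 8>5]
(B,R,Y): not NE [P3→X gives 9>2]
(B,R,Z): not NE [P2→Q gives 5>0; P3→X gives 9>5]
(B,R,W): not NE [P2→Q gives 8>3; P3→X gives 9>3]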